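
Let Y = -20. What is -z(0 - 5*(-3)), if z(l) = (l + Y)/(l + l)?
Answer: ⅙ ≈ 0.16667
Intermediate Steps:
z(l) = (-20 + l)/(2*l) (z(l) = (l - 20)/(l + l) = (-20 + l)/((2*l)) = (-20 + l)*(1/(2*l)) = (-20 + l)/(2*l))
-z(0 - 5*(-3)) = -(-20 + (0 - 5*(-3)))/(2*(0 - 5*(-3))) = -(-20 + (0 + 15))/(2*(0 + 15)) = -(-20 + 15)/(2*15) = -(-5)/(2*15) = -1*(-⅙) = ⅙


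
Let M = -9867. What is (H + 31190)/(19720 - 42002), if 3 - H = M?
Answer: -20530/11141 ≈ -1.8427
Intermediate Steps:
H = 9870 (H = 3 - 1*(-9867) = 3 + 9867 = 9870)
(H + 31190)/(19720 - 42002) = (9870 + 31190)/(19720 - 42002) = 41060/(-22282) = 41060*(-1/22282) = -20530/11141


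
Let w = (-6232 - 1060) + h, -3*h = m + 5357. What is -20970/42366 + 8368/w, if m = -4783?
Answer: -127861047/79259725 ≈ -1.6132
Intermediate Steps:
h = -574/3 (h = -(-4783 + 5357)/3 = -1/3*574 = -574/3 ≈ -191.33)
w = -22450/3 (w = (-6232 - 1060) - 574/3 = -7292 - 574/3 = -22450/3 ≈ -7483.3)
-20970/42366 + 8368/w = -20970/42366 + 8368/(-22450/3) = -20970*1/42366 + 8368*(-3/22450) = -3495/7061 - 12552/11225 = -127861047/79259725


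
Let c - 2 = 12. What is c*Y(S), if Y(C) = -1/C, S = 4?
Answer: -7/2 ≈ -3.5000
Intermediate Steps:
c = 14 (c = 2 + 12 = 14)
c*Y(S) = 14*(-1/4) = 14*(-1*¼) = 14*(-¼) = -7/2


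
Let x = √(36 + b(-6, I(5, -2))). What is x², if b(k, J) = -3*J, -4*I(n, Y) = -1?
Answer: 141/4 ≈ 35.250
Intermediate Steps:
I(n, Y) = ¼ (I(n, Y) = -¼*(-1) = ¼)
x = √141/2 (x = √(36 - 3*¼) = √(36 - ¾) = √(141/4) = √141/2 ≈ 5.9372)
x² = (√141/2)² = 141/4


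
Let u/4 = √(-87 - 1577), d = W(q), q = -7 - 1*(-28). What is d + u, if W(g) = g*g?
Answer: 441 + 32*I*√26 ≈ 441.0 + 163.17*I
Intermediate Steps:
q = 21 (q = -7 + 28 = 21)
W(g) = g²
d = 441 (d = 21² = 441)
u = 32*I*√26 (u = 4*√(-87 - 1577) = 4*√(-1664) = 4*(8*I*√26) = 32*I*√26 ≈ 163.17*I)
d + u = 441 + 32*I*√26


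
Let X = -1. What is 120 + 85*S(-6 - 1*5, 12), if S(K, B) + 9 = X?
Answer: -730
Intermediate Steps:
S(K, B) = -10 (S(K, B) = -9 - 1 = -10)
120 + 85*S(-6 - 1*5, 12) = 120 + 85*(-10) = 120 - 850 = -730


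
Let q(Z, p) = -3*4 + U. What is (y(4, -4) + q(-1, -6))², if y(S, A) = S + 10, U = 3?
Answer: 25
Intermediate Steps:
y(S, A) = 10 + S
q(Z, p) = -9 (q(Z, p) = -3*4 + 3 = -12 + 3 = -9)
(y(4, -4) + q(-1, -6))² = ((10 + 4) - 9)² = (14 - 9)² = 5² = 25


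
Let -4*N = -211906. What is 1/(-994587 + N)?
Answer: -2/1883221 ≈ -1.0620e-6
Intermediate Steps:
N = 105953/2 (N = -1/4*(-211906) = 105953/2 ≈ 52977.)
1/(-994587 + N) = 1/(-994587 + 105953/2) = 1/(-1883221/2) = -2/1883221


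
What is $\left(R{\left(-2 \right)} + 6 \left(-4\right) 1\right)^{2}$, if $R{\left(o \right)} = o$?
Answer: $676$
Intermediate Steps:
$\left(R{\left(-2 \right)} + 6 \left(-4\right) 1\right)^{2} = \left(-2 + 6 \left(-4\right) 1\right)^{2} = \left(-2 - 24\right)^{2} = \left(-26\right)^{2} = 676$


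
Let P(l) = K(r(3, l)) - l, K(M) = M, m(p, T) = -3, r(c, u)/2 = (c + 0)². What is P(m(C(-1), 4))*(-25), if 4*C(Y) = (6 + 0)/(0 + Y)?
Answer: -525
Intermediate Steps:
C(Y) = 3/(2*Y) (C(Y) = ((6 + 0)/(0 + Y))/4 = (6/Y)/4 = 3/(2*Y))
r(c, u) = 2*c² (r(c, u) = 2*(c + 0)² = 2*c²)
P(l) = 18 - l (P(l) = 2*3² - l = 2*9 - l = 18 - l)
P(m(C(-1), 4))*(-25) = (18 - 1*(-3))*(-25) = (18 + 3)*(-25) = 21*(-25) = -525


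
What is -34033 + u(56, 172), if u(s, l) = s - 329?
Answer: -34306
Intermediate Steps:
u(s, l) = -329 + s
-34033 + u(56, 172) = -34033 + (-329 + 56) = -34033 - 273 = -34306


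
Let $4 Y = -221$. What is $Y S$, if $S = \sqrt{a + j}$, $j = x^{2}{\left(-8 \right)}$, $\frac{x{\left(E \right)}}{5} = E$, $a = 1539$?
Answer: $- \frac{221 \sqrt{3139}}{4} \approx -3095.5$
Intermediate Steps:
$Y = - \frac{221}{4}$ ($Y = \frac{1}{4} \left(-221\right) = - \frac{221}{4} \approx -55.25$)
$x{\left(E \right)} = 5 E$
$j = 1600$ ($j = \left(5 \left(-8\right)\right)^{2} = \left(-40\right)^{2} = 1600$)
$S = \sqrt{3139}$ ($S = \sqrt{1539 + 1600} = \sqrt{3139} \approx 56.027$)
$Y S = - \frac{221 \sqrt{3139}}{4}$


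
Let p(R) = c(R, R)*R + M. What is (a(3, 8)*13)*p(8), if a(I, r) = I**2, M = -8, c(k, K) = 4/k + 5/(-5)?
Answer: -1404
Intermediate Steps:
c(k, K) = -1 + 4/k (c(k, K) = 4/k + 5*(-1/5) = 4/k - 1 = -1 + 4/k)
p(R) = -4 - R (p(R) = ((4 - R)/R)*R - 8 = (4 - R) - 8 = -4 - R)
(a(3, 8)*13)*p(8) = (3**2*13)*(-4 - 1*8) = (9*13)*(-4 - 8) = 117*(-12) = -1404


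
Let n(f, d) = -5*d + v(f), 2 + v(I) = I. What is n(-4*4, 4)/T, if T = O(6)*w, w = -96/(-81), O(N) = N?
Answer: -171/32 ≈ -5.3438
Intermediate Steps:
v(I) = -2 + I
w = 32/27 (w = -96*(-1/81) = 32/27 ≈ 1.1852)
n(f, d) = -2 + f - 5*d (n(f, d) = -5*d + (-2 + f) = -2 + f - 5*d)
T = 64/9 (T = 6*(32/27) = 64/9 ≈ 7.1111)
n(-4*4, 4)/T = (-2 - 4*4 - 5*4)/(64/9) = (-2 - 16 - 20)*(9/64) = -38*9/64 = -171/32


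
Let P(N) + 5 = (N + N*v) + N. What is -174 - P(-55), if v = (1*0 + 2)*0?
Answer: -59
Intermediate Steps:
v = 0 (v = (0 + 2)*0 = 2*0 = 0)
P(N) = -5 + 2*N (P(N) = -5 + ((N + N*0) + N) = -5 + ((N + 0) + N) = -5 + (N + N) = -5 + 2*N)
-174 - P(-55) = -174 - (-5 + 2*(-55)) = -174 - (-5 - 110) = -174 - 1*(-115) = -174 + 115 = -59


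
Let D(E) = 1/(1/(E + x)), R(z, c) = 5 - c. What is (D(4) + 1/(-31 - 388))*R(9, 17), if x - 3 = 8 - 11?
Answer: -20100/419 ≈ -47.971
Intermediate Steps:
x = 0 (x = 3 + (8 - 11) = 3 - 3 = 0)
D(E) = E (D(E) = 1/(1/(E + 0)) = 1/(1/E) = E)
(D(4) + 1/(-31 - 388))*R(9, 17) = (4 + 1/(-31 - 388))*(5 - 1*17) = (4 + 1/(-419))*(5 - 17) = (4 - 1/419)*(-12) = (1675/419)*(-12) = -20100/419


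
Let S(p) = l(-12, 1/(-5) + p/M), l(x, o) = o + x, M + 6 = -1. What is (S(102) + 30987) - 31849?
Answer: -31107/35 ≈ -888.77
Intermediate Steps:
M = -7 (M = -6 - 1 = -7)
S(p) = -61/5 - p/7 (S(p) = (1/(-5) + p/(-7)) - 12 = (1*(-1/5) + p*(-1/7)) - 12 = (-1/5 - p/7) - 12 = -61/5 - p/7)
(S(102) + 30987) - 31849 = ((-61/5 - 1/7*102) + 30987) - 31849 = ((-61/5 - 102/7) + 30987) - 31849 = (-937/35 + 30987) - 31849 = 1083608/35 - 31849 = -31107/35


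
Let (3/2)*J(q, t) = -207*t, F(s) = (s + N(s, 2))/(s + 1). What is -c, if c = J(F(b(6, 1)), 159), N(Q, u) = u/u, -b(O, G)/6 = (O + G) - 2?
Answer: 21942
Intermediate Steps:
b(O, G) = 12 - 6*G - 6*O (b(O, G) = -6*((O + G) - 2) = -6*((G + O) - 2) = -6*(-2 + G + O) = 12 - 6*G - 6*O)
N(Q, u) = 1
F(s) = 1 (F(s) = (s + 1)/(s + 1) = (1 + s)/(1 + s) = 1)
J(q, t) = -138*t (J(q, t) = 2*(-207*t)/3 = -138*t)
c = -21942 (c = -138*159 = -21942)
-c = -1*(-21942) = 21942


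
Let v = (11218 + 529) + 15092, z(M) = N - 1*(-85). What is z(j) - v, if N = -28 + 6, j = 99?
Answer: -26776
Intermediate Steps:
N = -22
z(M) = 63 (z(M) = -22 - 1*(-85) = -22 + 85 = 63)
v = 26839 (v = 11747 + 15092 = 26839)
z(j) - v = 63 - 1*26839 = 63 - 26839 = -26776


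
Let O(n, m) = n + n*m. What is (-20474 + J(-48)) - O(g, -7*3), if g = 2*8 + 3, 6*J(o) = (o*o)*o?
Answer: -38526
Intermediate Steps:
J(o) = o³/6 (J(o) = ((o*o)*o)/6 = (o²*o)/6 = o³/6)
g = 19 (g = 16 + 3 = 19)
O(n, m) = n + m*n
(-20474 + J(-48)) - O(g, -7*3) = (-20474 + (⅙)*(-48)³) - 19*(1 - 7*3) = (-20474 + (⅙)*(-110592)) - 19*(1 - 21) = (-20474 - 18432) - 19*(-20) = -38906 - 1*(-380) = -38906 + 380 = -38526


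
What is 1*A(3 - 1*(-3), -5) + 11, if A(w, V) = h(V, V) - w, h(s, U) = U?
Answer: 0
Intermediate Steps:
A(w, V) = V - w
1*A(3 - 1*(-3), -5) + 11 = 1*(-5 - (3 - 1*(-3))) + 11 = 1*(-5 - (3 + 3)) + 11 = 1*(-5 - 1*6) + 11 = 1*(-5 - 6) + 11 = 1*(-11) + 11 = -11 + 11 = 0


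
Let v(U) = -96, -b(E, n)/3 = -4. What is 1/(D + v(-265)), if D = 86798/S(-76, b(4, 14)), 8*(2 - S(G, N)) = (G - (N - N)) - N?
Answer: 13/85550 ≈ 0.00015196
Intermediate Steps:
b(E, n) = 12 (b(E, n) = -3*(-4) = 12)
S(G, N) = 2 - G/8 + N/8 (S(G, N) = 2 - ((G - (N - N)) - N)/8 = 2 - ((G - 1*0) - N)/8 = 2 - ((G + 0) - N)/8 = 2 - (G - N)/8 = 2 + (-G/8 + N/8) = 2 - G/8 + N/8)
D = 86798/13 (D = 86798/(2 - ⅛*(-76) + (⅛)*12) = 86798/(2 + 19/2 + 3/2) = 86798/13 ≈ 6676.8)
1/(D + v(-265)) = 1/(86798/13 - 96) = 1/(85550/13) = 13/85550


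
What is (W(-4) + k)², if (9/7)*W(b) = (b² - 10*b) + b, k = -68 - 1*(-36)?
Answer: 5776/81 ≈ 71.309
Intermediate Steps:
k = -32 (k = -68 + 36 = -32)
W(b) = -7*b + 7*b²/9 (W(b) = 7*((b² - 10*b) + b)/9 = 7*(b² - 9*b)/9 = -7*b + 7*b²/9)
(W(-4) + k)² = ((7/9)*(-4)*(-9 - 4) - 32)² = ((7/9)*(-4)*(-13) - 32)² = (364/9 - 32)² = (76/9)² = 5776/81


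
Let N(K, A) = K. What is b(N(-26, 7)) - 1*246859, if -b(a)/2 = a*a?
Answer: -248211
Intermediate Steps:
b(a) = -2*a² (b(a) = -2*a*a = -2*a²)
b(N(-26, 7)) - 1*246859 = -2*(-26)² - 1*246859 = -2*676 - 246859 = -1352 - 246859 = -248211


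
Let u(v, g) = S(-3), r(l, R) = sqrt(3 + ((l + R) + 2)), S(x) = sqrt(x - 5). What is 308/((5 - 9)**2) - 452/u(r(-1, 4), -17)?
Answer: 77/4 + 113*I*sqrt(2) ≈ 19.25 + 159.81*I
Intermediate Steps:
S(x) = sqrt(-5 + x)
r(l, R) = sqrt(5 + R + l) (r(l, R) = sqrt(3 + ((R + l) + 2)) = sqrt(3 + (2 + R + l)) = sqrt(5 + R + l))
u(v, g) = 2*I*sqrt(2) (u(v, g) = sqrt(-5 - 3) = sqrt(-8) = 2*I*sqrt(2))
308/((5 - 9)**2) - 452/u(r(-1, 4), -17) = 308/((5 - 9)**2) - 452*(-I*sqrt(2)/4) = 308/((-4)**2) - (-113)*I*sqrt(2) = 308/16 + 113*I*sqrt(2) = 308*(1/16) + 113*I*sqrt(2) = 77/4 + 113*I*sqrt(2)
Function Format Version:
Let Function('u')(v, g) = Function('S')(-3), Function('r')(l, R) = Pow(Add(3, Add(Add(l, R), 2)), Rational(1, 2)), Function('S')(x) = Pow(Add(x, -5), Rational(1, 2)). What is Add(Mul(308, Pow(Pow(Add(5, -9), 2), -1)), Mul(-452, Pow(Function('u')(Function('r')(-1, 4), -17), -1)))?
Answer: Add(Rational(77, 4), Mul(113, I, Pow(2, Rational(1, 2)))) ≈ Add(19.250, Mul(159.81, I))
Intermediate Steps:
Function('S')(x) = Pow(Add(-5, x), Rational(1, 2))
Function('r')(l, R) = Pow(Add(5, R, l), Rational(1, 2)) (Function('r')(l, R) = Pow(Add(3, Add(Add(R, l), 2)), Rational(1, 2)) = Pow(Add(3, Add(2, R, l)), Rational(1, 2)) = Pow(Add(5, R, l), Rational(1, 2)))
Function('u')(v, g) = Mul(2, I, Pow(2, Rational(1, 2))) (Function('u')(v, g) = Pow(Add(-5, -3), Rational(1, 2)) = Pow(-8, Rational(1, 2)) = Mul(2, I, Pow(2, Rational(1, 2))))
Add(Mul(308, Pow(Pow(Add(5, -9), 2), -1)), Mul(-452, Pow(Function('u')(Function('r')(-1, 4), -17), -1))) = Add(Mul(308, Pow(Pow(Add(5, -9), 2), -1)), Mul(-452, Pow(Mul(2, I, Pow(2, Rational(1, 2))), -1))) = Add(Mul(308, Pow(Pow(-4, 2), -1)), Mul(-452, Mul(Rational(-1, 4), I, Pow(2, Rational(1, 2))))) = Add(Mul(308, Pow(16, -1)), Mul(113, I, Pow(2, Rational(1, 2)))) = Add(Mul(308, Rational(1, 16)), Mul(113, I, Pow(2, Rational(1, 2)))) = Add(Rational(77, 4), Mul(113, I, Pow(2, Rational(1, 2))))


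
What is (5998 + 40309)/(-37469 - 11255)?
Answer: -46307/48724 ≈ -0.95039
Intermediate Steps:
(5998 + 40309)/(-37469 - 11255) = 46307/(-48724) = 46307*(-1/48724) = -46307/48724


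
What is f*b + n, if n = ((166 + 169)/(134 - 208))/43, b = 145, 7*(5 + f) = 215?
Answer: 83047855/22274 ≈ 3728.5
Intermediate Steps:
f = 180/7 (f = -5 + (1/7)*215 = -5 + 215/7 = 180/7 ≈ 25.714)
n = -335/3182 (n = (335/(-74))*(1/43) = (335*(-1/74))*(1/43) = -335/74*1/43 = -335/3182 ≈ -0.10528)
f*b + n = (180/7)*145 - 335/3182 = 26100/7 - 335/3182 = 83047855/22274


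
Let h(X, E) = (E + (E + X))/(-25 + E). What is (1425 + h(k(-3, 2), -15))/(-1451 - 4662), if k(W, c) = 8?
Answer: -28511/122260 ≈ -0.23320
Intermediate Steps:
h(X, E) = (X + 2*E)/(-25 + E)
(1425 + h(k(-3, 2), -15))/(-1451 - 4662) = (1425 + (8 + 2*(-15))/(-25 - 15))/(-1451 - 4662) = (1425 + (8 - 30)/(-40))/(-6113) = (1425 - 1/40*(-22))*(-1/6113) = (1425 + 11/20)*(-1/6113) = (28511/20)*(-1/6113) = -28511/122260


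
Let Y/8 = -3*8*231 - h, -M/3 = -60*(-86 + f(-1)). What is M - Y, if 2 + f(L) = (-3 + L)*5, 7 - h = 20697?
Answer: -140608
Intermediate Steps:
h = -20690 (h = 7 - 1*20697 = 7 - 20697 = -20690)
f(L) = -17 + 5*L (f(L) = -2 + (-3 + L)*5 = -2 + (-15 + 5*L) = -17 + 5*L)
M = -19440 (M = -(-180)*(-86 + (-17 + 5*(-1))) = -(-180)*(-86 + (-17 - 5)) = -(-180)*(-86 - 22) = -(-180)*(-108) = -3*6480 = -19440)
Y = 121168 (Y = 8*(-3*8*231 - 1*(-20690)) = 8*(-24*231 + 20690) = 8*(-5544 + 20690) = 8*15146 = 121168)
M - Y = -19440 - 1*121168 = -19440 - 121168 = -140608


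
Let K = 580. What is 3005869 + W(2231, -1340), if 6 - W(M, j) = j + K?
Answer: 3006635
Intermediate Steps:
W(M, j) = -574 - j (W(M, j) = 6 - (j + 580) = 6 - (580 + j) = 6 + (-580 - j) = -574 - j)
3005869 + W(2231, -1340) = 3005869 + (-574 - 1*(-1340)) = 3005869 + (-574 + 1340) = 3005869 + 766 = 3006635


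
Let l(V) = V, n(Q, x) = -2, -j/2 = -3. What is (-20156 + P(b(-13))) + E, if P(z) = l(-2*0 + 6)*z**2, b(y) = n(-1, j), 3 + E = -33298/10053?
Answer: -202450453/10053 ≈ -20138.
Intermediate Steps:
j = 6 (j = -2*(-3) = 6)
E = -63457/10053 (E = -3 - 33298/10053 = -63457/10053 ≈ -6.3122)
b(y) = -2
P(z) = 6*z**2 (P(z) = (-2*0 + 6)*z**2 = (0 + 6)*z**2 = 6*z**2)
(-20156 + P(b(-13))) + E = (-20156 + 6*(-2)**2) - 63457/10053 = (-20156 + 6*4) - 63457/10053 = (-20156 + 24) - 63457/10053 = -20132 - 63457/10053 = -202450453/10053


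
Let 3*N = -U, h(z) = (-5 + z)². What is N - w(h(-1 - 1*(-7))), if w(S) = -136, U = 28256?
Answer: -27848/3 ≈ -9282.7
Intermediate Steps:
N = -28256/3 (N = (-1*28256)/3 = (⅓)*(-28256) = -28256/3 ≈ -9418.7)
N - w(h(-1 - 1*(-7))) = -28256/3 - 1*(-136) = -28256/3 + 136 = -27848/3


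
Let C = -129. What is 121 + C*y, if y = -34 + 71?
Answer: -4652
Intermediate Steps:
y = 37
121 + C*y = 121 - 129*37 = 121 - 4773 = -4652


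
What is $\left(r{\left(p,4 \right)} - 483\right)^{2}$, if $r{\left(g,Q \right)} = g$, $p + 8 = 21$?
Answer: $220900$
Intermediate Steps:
$p = 13$ ($p = -8 + 21 = 13$)
$\left(r{\left(p,4 \right)} - 483\right)^{2} = \left(13 - 483\right)^{2} = \left(-470\right)^{2} = 220900$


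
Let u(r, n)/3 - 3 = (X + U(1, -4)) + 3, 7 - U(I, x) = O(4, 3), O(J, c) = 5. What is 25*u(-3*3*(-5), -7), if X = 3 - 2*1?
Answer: 675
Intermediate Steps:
U(I, x) = 2 (U(I, x) = 7 - 1*5 = 7 - 5 = 2)
X = 1 (X = 3 - 2 = 1)
u(r, n) = 27 (u(r, n) = 9 + 3*((1 + 2) + 3) = 9 + 3*(3 + 3) = 9 + 3*6 = 9 + 18 = 27)
25*u(-3*3*(-5), -7) = 25*27 = 675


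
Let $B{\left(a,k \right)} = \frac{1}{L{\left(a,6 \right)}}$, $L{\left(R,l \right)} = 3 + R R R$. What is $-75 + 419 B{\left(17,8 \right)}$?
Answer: $- \frac{368281}{4916} \approx -74.915$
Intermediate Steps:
$L{\left(R,l \right)} = 3 + R^{3}$ ($L{\left(R,l \right)} = 3 + R R^{2} = 3 + R^{3}$)
$B{\left(a,k \right)} = \frac{1}{3 + a^{3}}$
$-75 + 419 B{\left(17,8 \right)} = -75 + \frac{419}{3 + 17^{3}} = -75 + \frac{419}{3 + 4913} = -75 + \frac{419}{4916} = - \frac{368281}{4916}$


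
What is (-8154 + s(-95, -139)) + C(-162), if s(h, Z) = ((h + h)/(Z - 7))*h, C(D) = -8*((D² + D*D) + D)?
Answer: -31162651/73 ≈ -4.2689e+5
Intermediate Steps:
C(D) = -16*D² - 8*D (C(D) = -8*((D² + D²) + D) = -8*(2*D² + D) = -8*(D + 2*D²) = -16*D² - 8*D)
s(h, Z) = 2*h²/(-7 + Z) (s(h, Z) = ((2*h)/(-7 + Z))*h = (2*h/(-7 + Z))*h = 2*h²/(-7 + Z))
(-8154 + s(-95, -139)) + C(-162) = (-8154 + 2*(-95)²/(-7 - 139)) - 8*(-162)*(1 + 2*(-162)) = (-8154 + 2*9025/(-146)) - 8*(-162)*(1 - 324) = (-8154 + 2*9025*(-1/146)) - 8*(-162)*(-323) = (-8154 - 9025/73) - 418608 = -604267/73 - 418608 = -31162651/73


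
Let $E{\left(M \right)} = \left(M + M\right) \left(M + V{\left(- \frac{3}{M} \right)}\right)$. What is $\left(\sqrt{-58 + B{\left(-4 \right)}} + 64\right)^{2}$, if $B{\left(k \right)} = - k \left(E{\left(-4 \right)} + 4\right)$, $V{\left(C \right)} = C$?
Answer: $\left(64 + \sqrt{62}\right)^{2} \approx 5165.9$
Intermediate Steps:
$E{\left(M \right)} = 2 M \left(M - \frac{3}{M}\right)$ ($E{\left(M \right)} = \left(M + M\right) \left(M - \frac{3}{M}\right) = 2 M \left(M - \frac{3}{M}\right)$)
$B{\left(k \right)} = - 30 k$ ($B{\left(k \right)} = - k \left(\left(-6 + 2 \left(-4\right)^{2}\right) + 4\right) = - k \left(\left(-6 + 2 \cdot 16\right) + 4\right) = - k \left(\left(-6 + 32\right) + 4\right) = - k \left(26 + 4\right) = - k 30 = - 30 k$)
$\left(\sqrt{-58 + B{\left(-4 \right)}} + 64\right)^{2} = \left(\sqrt{-58 - -120} + 64\right)^{2} = \left(\sqrt{-58 + 120} + 64\right)^{2} = \left(\sqrt{62} + 64\right)^{2} = \left(64 + \sqrt{62}\right)^{2}$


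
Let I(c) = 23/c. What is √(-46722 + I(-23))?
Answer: I*√46723 ≈ 216.16*I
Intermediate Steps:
√(-46722 + I(-23)) = √(-46722 + 23/(-23)) = √(-46722 + 23*(-1/23)) = √(-46722 - 1) = √(-46723) = I*√46723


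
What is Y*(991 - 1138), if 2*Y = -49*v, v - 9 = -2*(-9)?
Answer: 194481/2 ≈ 97241.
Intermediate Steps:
v = 27 (v = 9 - 2*(-9) = 9 + 18 = 27)
Y = -1323/2 (Y = (-49*27)/2 = (½)*(-1323) = -1323/2 ≈ -661.50)
Y*(991 - 1138) = -1323*(991 - 1138)/2 = -1323/2*(-147) = 194481/2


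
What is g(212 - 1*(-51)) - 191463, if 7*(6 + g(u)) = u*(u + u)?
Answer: -1201945/7 ≈ -1.7171e+5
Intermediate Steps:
g(u) = -6 + 2*u²/7 (g(u) = -6 + (u*(u + u))/7 = -6 + (u*(2*u))/7 = -6 + (2*u²)/7 = -6 + 2*u²/7)
g(212 - 1*(-51)) - 191463 = (-6 + 2*(212 - 1*(-51))²/7) - 191463 = (-6 + 2*(212 + 51)²/7) - 191463 = (-6 + (2/7)*263²) - 191463 = (-6 + (2/7)*69169) - 191463 = (-6 + 138338/7) - 191463 = 138296/7 - 191463 = -1201945/7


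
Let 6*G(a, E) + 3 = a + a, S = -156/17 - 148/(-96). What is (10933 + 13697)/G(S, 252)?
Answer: -30147120/3727 ≈ -8088.8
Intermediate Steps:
S = -3115/408 (S = -156*1/17 - 148*(-1/96) = -156/17 + 37/24 = -3115/408 ≈ -7.6348)
G(a, E) = -½ + a/3 (G(a, E) = -½ + (a + a)/6 = -½ + (2*a)/6 = -½ + a/3)
(10933 + 13697)/G(S, 252) = (10933 + 13697)/(-½ + (⅓)*(-3115/408)) = 24630/(-½ - 3115/1224) = 24630/(-3727/1224) = 24630*(-1224/3727) = -30147120/3727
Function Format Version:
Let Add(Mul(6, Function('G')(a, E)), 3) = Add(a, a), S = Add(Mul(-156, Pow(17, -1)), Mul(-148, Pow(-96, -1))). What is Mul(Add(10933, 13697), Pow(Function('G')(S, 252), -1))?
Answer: Rational(-30147120, 3727) ≈ -8088.8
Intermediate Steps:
S = Rational(-3115, 408) (S = Add(Mul(-156, Rational(1, 17)), Mul(-148, Rational(-1, 96))) = Add(Rational(-156, 17), Rational(37, 24)) = Rational(-3115, 408) ≈ -7.6348)
Function('G')(a, E) = Add(Rational(-1, 2), Mul(Rational(1, 3), a)) (Function('G')(a, E) = Add(Rational(-1, 2), Mul(Rational(1, 6), Add(a, a))) = Add(Rational(-1, 2), Mul(Rational(1, 6), Mul(2, a))) = Add(Rational(-1, 2), Mul(Rational(1, 3), a)))
Mul(Add(10933, 13697), Pow(Function('G')(S, 252), -1)) = Mul(Add(10933, 13697), Pow(Add(Rational(-1, 2), Mul(Rational(1, 3), Rational(-3115, 408))), -1)) = Mul(24630, Pow(Add(Rational(-1, 2), Rational(-3115, 1224)), -1)) = Mul(24630, Pow(Rational(-3727, 1224), -1)) = Mul(24630, Rational(-1224, 3727)) = Rational(-30147120, 3727)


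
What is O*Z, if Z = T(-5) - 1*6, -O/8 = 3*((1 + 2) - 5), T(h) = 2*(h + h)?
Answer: -1248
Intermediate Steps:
T(h) = 4*h (T(h) = 2*(2*h) = 4*h)
O = 48 (O = -24*((1 + 2) - 5) = -24*(3 - 5) = -24*(-2) = -8*(-6) = 48)
Z = -26 (Z = 4*(-5) - 1*6 = -20 - 6 = -26)
O*Z = 48*(-26) = -1248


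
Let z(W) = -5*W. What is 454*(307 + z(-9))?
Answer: 159808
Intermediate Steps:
454*(307 + z(-9)) = 454*(307 - 5*(-9)) = 454*(307 + 45) = 454*352 = 159808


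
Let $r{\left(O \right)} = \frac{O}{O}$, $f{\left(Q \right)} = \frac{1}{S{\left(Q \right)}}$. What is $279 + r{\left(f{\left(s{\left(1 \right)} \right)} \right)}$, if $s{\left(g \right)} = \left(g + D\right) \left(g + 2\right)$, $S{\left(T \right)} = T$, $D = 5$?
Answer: $280$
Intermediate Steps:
$s{\left(g \right)} = \left(2 + g\right) \left(5 + g\right)$ ($s{\left(g \right)} = \left(g + 5\right) \left(g + 2\right) = \left(5 + g\right) \left(2 + g\right) = \left(2 + g\right) \left(5 + g\right)$)
$f{\left(Q \right)} = \frac{1}{Q}$
$r{\left(O \right)} = 1$
$279 + r{\left(f{\left(s{\left(1 \right)} \right)} \right)} = 279 + 1 = 280$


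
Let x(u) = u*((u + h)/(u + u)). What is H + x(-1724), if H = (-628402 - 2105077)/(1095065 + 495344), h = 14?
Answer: -1362533174/1590409 ≈ -856.72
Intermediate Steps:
x(u) = 7 + u/2 (x(u) = u*((u + 14)/(u + u)) = u*((14 + u)/((2*u))) = u*((14 + u)*(1/(2*u))) = u*((14 + u)/(2*u)) = 7 + u/2)
H = -2733479/1590409 ≈ -1.7187
H + x(-1724) = -2733479/1590409 + (7 + (½)*(-1724)) = -2733479/1590409 + (7 - 862) = -2733479/1590409 - 855 = -1362533174/1590409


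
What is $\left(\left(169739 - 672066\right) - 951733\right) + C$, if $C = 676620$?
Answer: $-777440$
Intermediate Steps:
$\left(\left(169739 - 672066\right) - 951733\right) + C = \left(\left(169739 - 672066\right) - 951733\right) + 676620 = \left(-502327 - 951733\right) + 676620 = -1454060 + 676620 = -777440$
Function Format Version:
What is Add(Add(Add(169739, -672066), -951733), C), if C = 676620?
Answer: -777440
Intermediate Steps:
Add(Add(Add(169739, -672066), -951733), C) = Add(Add(Add(169739, -672066), -951733), 676620) = Add(Add(-502327, -951733), 676620) = Add(-1454060, 676620) = -777440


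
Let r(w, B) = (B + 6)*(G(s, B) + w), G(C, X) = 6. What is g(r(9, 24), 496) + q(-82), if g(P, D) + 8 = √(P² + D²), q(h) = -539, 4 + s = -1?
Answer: -547 + 2*√112129 ≈ 122.71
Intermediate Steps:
s = -5 (s = -4 - 1 = -5)
r(w, B) = (6 + B)*(6 + w) (r(w, B) = (B + 6)*(6 + w) = (6 + B)*(6 + w))
g(P, D) = -8 + √(D² + P²) (g(P, D) = -8 + √(P² + D²) = -8 + √(D² + P²))
g(r(9, 24), 496) + q(-82) = (-8 + √(496² + (36 + 6*24 + 6*9 + 24*9)²)) - 539 = (-8 + √(246016 + (36 + 144 + 54 + 216)²)) - 539 = (-8 + √(246016 + 450²)) - 539 = (-8 + √(246016 + 202500)) - 539 = (-8 + √448516) - 539 = (-8 + 2*√112129) - 539 = -547 + 2*√112129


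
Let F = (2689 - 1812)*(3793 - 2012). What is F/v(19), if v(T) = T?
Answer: 1561937/19 ≈ 82207.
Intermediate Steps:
F = 1561937 (F = 877*1781 = 1561937)
F/v(19) = 1561937/19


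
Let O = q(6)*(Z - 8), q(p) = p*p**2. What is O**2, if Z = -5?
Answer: 7884864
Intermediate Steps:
q(p) = p**3
O = -2808 (O = 6**3*(-5 - 8) = 216*(-13) = -2808)
O**2 = (-2808)**2 = 7884864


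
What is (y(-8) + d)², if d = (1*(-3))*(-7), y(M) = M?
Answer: 169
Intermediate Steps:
d = 21 (d = -3*(-7) = 21)
(y(-8) + d)² = (-8 + 21)² = 13² = 169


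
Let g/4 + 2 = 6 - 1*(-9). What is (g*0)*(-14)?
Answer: 0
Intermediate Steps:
g = 52 (g = -8 + 4*(6 - 1*(-9)) = -8 + 4*(6 + 9) = -8 + 4*15 = -8 + 60 = 52)
(g*0)*(-14) = (52*0)*(-14) = 0*(-14) = 0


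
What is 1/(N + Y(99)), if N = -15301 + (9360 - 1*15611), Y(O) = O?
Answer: -1/21453 ≈ -4.6614e-5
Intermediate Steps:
N = -21552 (N = -15301 + (9360 - 15611) = -15301 - 6251 = -21552)
1/(N + Y(99)) = 1/(-21552 + 99) = 1/(-21453) = -1/21453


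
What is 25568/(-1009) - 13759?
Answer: -13908399/1009 ≈ -13784.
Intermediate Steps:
25568/(-1009) - 13759 = 25568*(-1/1009) - 13759 = -25568/1009 - 13759 = -13908399/1009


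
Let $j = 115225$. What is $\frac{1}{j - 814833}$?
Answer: $- \frac{1}{699608} \approx -1.4294 \cdot 10^{-6}$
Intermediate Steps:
$\frac{1}{j - 814833} = \frac{1}{115225 - 814833} = \frac{1}{-699608} = - \frac{1}{699608}$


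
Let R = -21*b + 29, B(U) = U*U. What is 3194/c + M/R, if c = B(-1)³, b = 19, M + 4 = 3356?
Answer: 589214/185 ≈ 3184.9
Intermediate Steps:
B(U) = U²
M = 3352 (M = -4 + 3356 = 3352)
c = 1 (c = ((-1)²)³ = 1³ = 1)
R = -370 (R = -21*19 + 29 = -399 + 29 = -370)
3194/c + M/R = 3194/1 + 3352/(-370) = 3194*1 + 3352*(-1/370) = 3194 - 1676/185 = 589214/185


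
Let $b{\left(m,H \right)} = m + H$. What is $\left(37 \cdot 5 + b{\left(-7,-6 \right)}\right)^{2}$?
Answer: $29584$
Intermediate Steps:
$b{\left(m,H \right)} = H + m$
$\left(37 \cdot 5 + b{\left(-7,-6 \right)}\right)^{2} = \left(37 \cdot 5 - 13\right)^{2} = \left(185 - 13\right)^{2} = 172^{2} = 29584$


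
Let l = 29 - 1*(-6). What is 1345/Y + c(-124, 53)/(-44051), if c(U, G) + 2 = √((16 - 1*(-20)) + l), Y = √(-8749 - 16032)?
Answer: 2/44051 - √71/44051 - 1345*I*√24781/24781 ≈ -0.00014588 - 8.544*I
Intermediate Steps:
Y = I*√24781 (Y = √(-24781) = I*√24781 ≈ 157.42*I)
l = 35 (l = 29 + 6 = 35)
c(U, G) = -2 + √71 (c(U, G) = -2 + √((16 - 1*(-20)) + 35) = -2 + √((16 + 20) + 35) = -2 + √(36 + 35) = -2 + √71)
1345/Y + c(-124, 53)/(-44051) = 1345/((I*√24781)) + (-2 + √71)/(-44051) = 1345*(-I*√24781/24781) + (-2 + √71)*(-1/44051) = -1345*I*√24781/24781 + (2/44051 - √71/44051) = 2/44051 - √71/44051 - 1345*I*√24781/24781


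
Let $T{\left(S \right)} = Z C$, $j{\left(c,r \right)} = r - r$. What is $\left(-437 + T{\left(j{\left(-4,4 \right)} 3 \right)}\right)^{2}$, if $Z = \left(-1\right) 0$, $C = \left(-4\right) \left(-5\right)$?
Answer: $190969$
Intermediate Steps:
$j{\left(c,r \right)} = 0$
$C = 20$
$Z = 0$
$T{\left(S \right)} = 0$ ($T{\left(S \right)} = 0 \cdot 20 = 0$)
$\left(-437 + T{\left(j{\left(-4,4 \right)} 3 \right)}\right)^{2} = \left(-437 + 0\right)^{2} = \left(-437\right)^{2} = 190969$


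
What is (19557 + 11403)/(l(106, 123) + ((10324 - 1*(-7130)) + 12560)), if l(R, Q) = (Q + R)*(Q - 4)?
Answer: 6192/11453 ≈ 0.54064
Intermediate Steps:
l(R, Q) = (-4 + Q)*(Q + R) (l(R, Q) = (Q + R)*(-4 + Q) = (-4 + Q)*(Q + R))
(19557 + 11403)/(l(106, 123) + ((10324 - 1*(-7130)) + 12560)) = (19557 + 11403)/((123**2 - 4*123 - 4*106 + 123*106) + ((10324 - 1*(-7130)) + 12560)) = 30960/((15129 - 492 - 424 + 13038) + ((10324 + 7130) + 12560)) = 30960/(27251 + (17454 + 12560)) = 30960/(27251 + 30014) = 30960/57265 = 30960*(1/57265) = 6192/11453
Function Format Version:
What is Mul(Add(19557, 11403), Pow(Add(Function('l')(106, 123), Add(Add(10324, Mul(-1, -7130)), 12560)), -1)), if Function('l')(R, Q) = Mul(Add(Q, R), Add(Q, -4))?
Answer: Rational(6192, 11453) ≈ 0.54064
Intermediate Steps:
Function('l')(R, Q) = Mul(Add(-4, Q), Add(Q, R)) (Function('l')(R, Q) = Mul(Add(Q, R), Add(-4, Q)) = Mul(Add(-4, Q), Add(Q, R)))
Mul(Add(19557, 11403), Pow(Add(Function('l')(106, 123), Add(Add(10324, Mul(-1, -7130)), 12560)), -1)) = Mul(Add(19557, 11403), Pow(Add(Add(Pow(123, 2), Mul(-4, 123), Mul(-4, 106), Mul(123, 106)), Add(Add(10324, Mul(-1, -7130)), 12560)), -1)) = Mul(30960, Pow(Add(Add(15129, -492, -424, 13038), Add(Add(10324, 7130), 12560)), -1)) = Mul(30960, Pow(Add(27251, Add(17454, 12560)), -1)) = Mul(30960, Pow(Add(27251, 30014), -1)) = Mul(30960, Pow(57265, -1)) = Mul(30960, Rational(1, 57265)) = Rational(6192, 11453)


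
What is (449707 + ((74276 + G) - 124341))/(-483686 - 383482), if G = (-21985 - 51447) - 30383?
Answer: -98609/289056 ≈ -0.34114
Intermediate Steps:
G = -103815 (G = -73432 - 30383 = -103815)
(449707 + ((74276 + G) - 124341))/(-483686 - 383482) = (449707 + ((74276 - 103815) - 124341))/(-483686 - 383482) = (449707 + (-29539 - 124341))/(-867168) = (449707 - 153880)*(-1/867168) = 295827*(-1/867168) = -98609/289056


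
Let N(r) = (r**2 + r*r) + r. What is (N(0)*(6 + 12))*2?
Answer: 0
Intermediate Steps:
N(r) = r + 2*r**2 (N(r) = (r**2 + r**2) + r = 2*r**2 + r = r + 2*r**2)
(N(0)*(6 + 12))*2 = ((0*(1 + 2*0))*(6 + 12))*2 = ((0*(1 + 0))*18)*2 = ((0*1)*18)*2 = (0*18)*2 = 0*2 = 0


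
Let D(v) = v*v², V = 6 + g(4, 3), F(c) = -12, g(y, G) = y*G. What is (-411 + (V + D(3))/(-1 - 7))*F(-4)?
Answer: 9999/2 ≈ 4999.5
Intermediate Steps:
g(y, G) = G*y
V = 18 (V = 6 + 3*4 = 6 + 12 = 18)
D(v) = v³
(-411 + (V + D(3))/(-1 - 7))*F(-4) = (-411 + (18 + 3³)/(-1 - 7))*(-12) = (-411 + (18 + 27)/(-8))*(-12) = (-411 - ⅛*45)*(-12) = (-411 - 45/8)*(-12) = -3333/8*(-12) = 9999/2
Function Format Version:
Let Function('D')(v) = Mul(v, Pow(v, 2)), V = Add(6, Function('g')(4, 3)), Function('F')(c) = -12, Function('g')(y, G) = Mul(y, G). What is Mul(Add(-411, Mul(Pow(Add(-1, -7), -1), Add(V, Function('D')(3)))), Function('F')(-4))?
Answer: Rational(9999, 2) ≈ 4999.5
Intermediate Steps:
Function('g')(y, G) = Mul(G, y)
V = 18 (V = Add(6, Mul(3, 4)) = Add(6, 12) = 18)
Function('D')(v) = Pow(v, 3)
Mul(Add(-411, Mul(Pow(Add(-1, -7), -1), Add(V, Function('D')(3)))), Function('F')(-4)) = Mul(Add(-411, Mul(Pow(Add(-1, -7), -1), Add(18, Pow(3, 3)))), -12) = Mul(Add(-411, Mul(Pow(-8, -1), Add(18, 27))), -12) = Mul(Add(-411, Mul(Rational(-1, 8), 45)), -12) = Mul(Add(-411, Rational(-45, 8)), -12) = Mul(Rational(-3333, 8), -12) = Rational(9999, 2)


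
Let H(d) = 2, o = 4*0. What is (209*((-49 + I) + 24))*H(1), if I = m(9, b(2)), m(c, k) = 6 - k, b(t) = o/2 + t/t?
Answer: -8360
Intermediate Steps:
o = 0
b(t) = 1 (b(t) = 0/2 + t/t = 0*(½) + 1 = 0 + 1 = 1)
I = 5 (I = 6 - 1*1 = 6 - 1 = 5)
(209*((-49 + I) + 24))*H(1) = (209*((-49 + 5) + 24))*2 = (209*(-44 + 24))*2 = (209*(-20))*2 = -4180*2 = -8360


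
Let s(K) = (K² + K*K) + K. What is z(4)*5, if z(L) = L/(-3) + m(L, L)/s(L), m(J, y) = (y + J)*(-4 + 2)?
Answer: -80/9 ≈ -8.8889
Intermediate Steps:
s(K) = K + 2*K² (s(K) = (K² + K²) + K = 2*K² + K = K + 2*K²)
m(J, y) = -2*J - 2*y (m(J, y) = (J + y)*(-2) = -2*J - 2*y)
z(L) = -4/(1 + 2*L) - L/3 (z(L) = L/(-3) + (-2*L - 2*L)/((L*(1 + 2*L))) = L*(-⅓) + (-4*L)*(1/(L*(1 + 2*L))) = -L/3 - 4/(1 + 2*L) = -4/(1 + 2*L) - L/3)
z(4)*5 = ((-12 - 1*4*(1 + 2*4))/(3*(1 + 2*4)))*5 = ((-12 - 1*4*(1 + 8))/(3*(1 + 8)))*5 = ((⅓)*(-12 - 1*4*9)/9)*5 = ((⅓)*(⅑)*(-12 - 36))*5 = ((⅓)*(⅑)*(-48))*5 = -16/9*5 = -80/9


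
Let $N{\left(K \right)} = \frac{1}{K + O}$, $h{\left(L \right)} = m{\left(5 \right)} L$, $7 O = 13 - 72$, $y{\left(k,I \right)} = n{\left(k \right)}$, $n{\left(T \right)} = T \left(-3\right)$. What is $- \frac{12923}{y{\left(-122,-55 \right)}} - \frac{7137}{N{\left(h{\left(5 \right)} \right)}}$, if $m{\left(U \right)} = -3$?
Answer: $\frac{428300827}{2562} \approx 1.6717 \cdot 10^{5}$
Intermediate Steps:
$n{\left(T \right)} = - 3 T$
$y{\left(k,I \right)} = - 3 k$
$O = - \frac{59}{7}$ ($O = \frac{13 - 72}{7} = \frac{1}{7} \left(-59\right) = - \frac{59}{7} \approx -8.4286$)
$h{\left(L \right)} = - 3 L$
$N{\left(K \right)} = \frac{1}{- \frac{59}{7} + K}$ ($N{\left(K \right)} = \frac{1}{K - \frac{59}{7}} = \frac{1}{- \frac{59}{7} + K}$)
$- \frac{12923}{y{\left(-122,-55 \right)}} - \frac{7137}{N{\left(h{\left(5 \right)} \right)}} = - \frac{12923}{\left(-3\right) \left(-122\right)} - \frac{7137}{7 \frac{1}{-59 + 7 \left(\left(-3\right) 5\right)}} = - \frac{12923}{366} - \frac{7137}{7 \frac{1}{-59 + 7 \left(-15\right)}} = \left(-12923\right) \frac{1}{366} - \frac{7137}{7 \frac{1}{-59 - 105}} = - \frac{12923}{366} - \frac{7137}{7 \frac{1}{-164}} = - \frac{12923}{366} - \frac{7137}{7 \left(- \frac{1}{164}\right)} = - \frac{12923}{366} - \frac{7137}{- \frac{7}{164}} = - \frac{12923}{366} - - \frac{1170468}{7} = - \frac{12923}{366} + \frac{1170468}{7} = \frac{428300827}{2562}$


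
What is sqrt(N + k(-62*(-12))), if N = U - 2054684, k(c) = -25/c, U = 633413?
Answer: I*sqrt(196681170714)/372 ≈ 1192.2*I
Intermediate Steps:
N = -1421271 (N = 633413 - 2054684 = -1421271)
sqrt(N + k(-62*(-12))) = sqrt(-1421271 - 25/((-62*(-12)))) = sqrt(-1421271 - 25/744) = sqrt(-1057425649/744) = I*sqrt(196681170714)/372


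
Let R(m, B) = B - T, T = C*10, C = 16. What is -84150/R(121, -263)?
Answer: 9350/47 ≈ 198.94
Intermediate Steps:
T = 160 (T = 16*10 = 160)
R(m, B) = -160 + B (R(m, B) = B - 1*160 = B - 160 = -160 + B)
-84150/R(121, -263) = -84150/(-160 - 263) = -84150/(-423) = -84150*(-1/423) = 9350/47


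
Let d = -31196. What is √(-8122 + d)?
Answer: I*√39318 ≈ 198.29*I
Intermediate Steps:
√(-8122 + d) = √(-8122 - 31196) = √(-39318) = I*√39318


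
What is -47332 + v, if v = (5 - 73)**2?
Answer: -42708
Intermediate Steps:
v = 4624 (v = (-68)**2 = 4624)
-47332 + v = -47332 + 4624 = -42708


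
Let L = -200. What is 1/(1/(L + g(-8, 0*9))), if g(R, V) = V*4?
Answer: -200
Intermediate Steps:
g(R, V) = 4*V
1/(1/(L + g(-8, 0*9))) = 1/(1/(-200 + 4*(0*9))) = 1/(1/(-200 + 4*0)) = 1/(1/(-200 + 0)) = 1/(1/(-200)) = 1/(-1/200) = -200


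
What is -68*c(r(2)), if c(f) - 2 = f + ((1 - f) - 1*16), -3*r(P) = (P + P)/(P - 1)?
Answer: 884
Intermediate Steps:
r(P) = -2*P/(3*(-1 + P)) (r(P) = -(P + P)/(3*(P - 1)) = -2*P/(3*(-1 + P)))
c(f) = -13 (c(f) = 2 + (f + ((1 - f) - 1*16)) = 2 + (f + ((1 - f) - 16)) = 2 + (f + (-15 - f)) = 2 - 15 = -13)
-68*c(r(2)) = -68*(-13) = 884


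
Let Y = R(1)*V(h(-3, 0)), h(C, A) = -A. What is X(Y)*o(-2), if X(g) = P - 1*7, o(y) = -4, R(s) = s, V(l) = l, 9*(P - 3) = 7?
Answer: 116/9 ≈ 12.889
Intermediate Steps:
P = 34/9 (P = 3 + (⅑)*7 = 3 + 7/9 = 34/9 ≈ 3.7778)
Y = 0 (Y = 1*(-1*0) = 1*0 = 0)
X(g) = -29/9 (X(g) = 34/9 - 1*7 = 34/9 - 7 = -29/9)
X(Y)*o(-2) = -29/9*(-4) = 116/9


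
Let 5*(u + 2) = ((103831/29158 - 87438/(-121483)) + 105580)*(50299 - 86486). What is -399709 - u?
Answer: 13526886938398797349/17711006570 ≈ 7.6376e+8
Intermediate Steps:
u = -13533966187123885479/17711006570 (u = -2 + (((103831/29158 - 87438/(-121483)) + 105580)*(50299 - 86486))/5 = -2 + (((103831*(1/29158) - 87438*(-1/121483)) + 105580)*(-36187))/5 = -2 + (((103831/29158 + 87438/121483) + 105580)*(-36187))/5 = -2 + ((15163218577/3542201314 + 105580)*(-36187))/5 = -2 + ((374000777950697/3542201314)*(-36187))/5 = -2 + (⅕)*(-13533966151701872339/3542201314) = -2 - 13533966151701872339/17711006570 = -13533966187123885479/17711006570 ≈ -7.6416e+8)
-399709 - u = -399709 - 1*(-13533966187123885479/17711006570) = -399709 + 13533966187123885479/17711006570 = 13526886938398797349/17711006570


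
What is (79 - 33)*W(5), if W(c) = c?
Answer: 230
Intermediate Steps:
(79 - 33)*W(5) = (79 - 33)*5 = 46*5 = 230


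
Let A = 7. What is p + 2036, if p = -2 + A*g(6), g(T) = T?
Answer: 2076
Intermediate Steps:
p = 40 (p = -2 + 7*6 = -2 + 42 = 40)
p + 2036 = 40 + 2036 = 2076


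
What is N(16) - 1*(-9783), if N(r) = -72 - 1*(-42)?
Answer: 9753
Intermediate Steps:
N(r) = -30 (N(r) = -72 + 42 = -30)
N(16) - 1*(-9783) = -30 - 1*(-9783) = -30 + 9783 = 9753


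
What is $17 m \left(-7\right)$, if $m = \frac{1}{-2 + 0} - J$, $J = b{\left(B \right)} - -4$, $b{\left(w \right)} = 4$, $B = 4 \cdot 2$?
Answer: $\frac{2023}{2} \approx 1011.5$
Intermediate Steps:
$B = 8$
$J = 8$ ($J = 4 - -4 = 4 + 4 = 8$)
$m = - \frac{17}{2}$ ($m = \frac{1}{-2 + 0} - 8 = \frac{1}{-2} - 8 = - \frac{1}{2} - 8 = - \frac{17}{2} \approx -8.5$)
$17 m \left(-7\right) = 17 \left(- \frac{17}{2}\right) \left(-7\right) = \left(- \frac{289}{2}\right) \left(-7\right) = \frac{2023}{2}$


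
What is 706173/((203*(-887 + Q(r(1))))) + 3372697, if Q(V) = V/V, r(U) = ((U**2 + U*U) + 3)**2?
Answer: 606605830853/179858 ≈ 3.3727e+6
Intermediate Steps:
r(U) = (3 + 2*U**2)**2 (r(U) = ((U**2 + U**2) + 3)**2 = (2*U**2 + 3)**2 = (3 + 2*U**2)**2)
Q(V) = 1
706173/((203*(-887 + Q(r(1))))) + 3372697 = 706173/((203*(-887 + 1))) + 3372697 = 706173/((203*(-886))) + 3372697 = 706173/(-179858) + 3372697 = 706173*(-1/179858) + 3372697 = -706173/179858 + 3372697 = 606605830853/179858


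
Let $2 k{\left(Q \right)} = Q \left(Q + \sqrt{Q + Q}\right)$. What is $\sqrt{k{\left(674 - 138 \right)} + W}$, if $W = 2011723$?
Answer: $\sqrt{2155371 + 1072 \sqrt{67}} \approx 1471.1$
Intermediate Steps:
$k{\left(Q \right)} = \frac{Q \left(Q + \sqrt{2} \sqrt{Q}\right)}{2}$ ($k{\left(Q \right)} = \frac{Q \left(Q + \sqrt{Q + Q}\right)}{2} = \frac{Q \left(Q + \sqrt{2 Q}\right)}{2} = \frac{Q \left(Q + \sqrt{2} \sqrt{Q}\right)}{2}$)
$\sqrt{k{\left(674 - 138 \right)} + W} = \sqrt{\left(\frac{\left(674 - 138\right)^{2}}{2} + \frac{\sqrt{2} \left(674 - 138\right)^{\frac{3}{2}}}{2}\right) + 2011723} = \sqrt{\left(\frac{536^{2}}{2} + \frac{\sqrt{2} \cdot 536^{\frac{3}{2}}}{2}\right) + 2011723} = \sqrt{\left(\frac{1}{2} \cdot 287296 + \frac{\sqrt{2} \cdot 1072 \sqrt{134}}{2}\right) + 2011723} = \sqrt{\left(143648 + 1072 \sqrt{67}\right) + 2011723} = \sqrt{2155371 + 1072 \sqrt{67}}$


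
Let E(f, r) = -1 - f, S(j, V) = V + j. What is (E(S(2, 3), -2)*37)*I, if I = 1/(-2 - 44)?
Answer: 111/23 ≈ 4.8261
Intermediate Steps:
I = -1/46 (I = 1/(-46) = -1/46 ≈ -0.021739)
(E(S(2, 3), -2)*37)*I = ((-1 - (3 + 2))*37)*(-1/46) = ((-1 - 1*5)*37)*(-1/46) = ((-1 - 5)*37)*(-1/46) = -6*37*(-1/46) = -222*(-1/46) = 111/23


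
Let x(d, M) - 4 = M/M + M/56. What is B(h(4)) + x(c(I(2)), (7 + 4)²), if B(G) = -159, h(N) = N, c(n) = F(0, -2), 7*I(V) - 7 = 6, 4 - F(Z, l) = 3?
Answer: -8503/56 ≈ -151.84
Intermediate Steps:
F(Z, l) = 1 (F(Z, l) = 4 - 1*3 = 4 - 3 = 1)
I(V) = 13/7 (I(V) = 1 + (⅐)*6 = 1 + 6/7 = 13/7)
c(n) = 1
x(d, M) = 5 + M/56 (x(d, M) = 4 + (M/M + M/56) = 4 + (1 + M*(1/56)) = 4 + (1 + M/56) = 5 + M/56)
B(h(4)) + x(c(I(2)), (7 + 4)²) = -159 + (5 + (7 + 4)²/56) = -159 + (5 + (1/56)*11²) = -159 + (5 + (1/56)*121) = -159 + (5 + 121/56) = -159 + 401/56 = -8503/56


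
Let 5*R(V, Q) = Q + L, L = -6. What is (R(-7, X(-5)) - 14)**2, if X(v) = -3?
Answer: 6241/25 ≈ 249.64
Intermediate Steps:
R(V, Q) = -6/5 + Q/5 (R(V, Q) = (Q - 6)/5 = (-6 + Q)/5 = -6/5 + Q/5)
(R(-7, X(-5)) - 14)**2 = ((-6/5 + (1/5)*(-3)) - 14)**2 = ((-6/5 - 3/5) - 14)**2 = (-9/5 - 14)**2 = (-79/5)**2 = 6241/25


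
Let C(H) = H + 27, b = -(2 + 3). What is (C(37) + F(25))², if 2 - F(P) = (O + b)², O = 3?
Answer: 3844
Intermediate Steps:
b = -5 (b = -1*5 = -5)
C(H) = 27 + H
F(P) = -2 (F(P) = 2 - (3 - 5)² = 2 - 1*(-2)² = 2 - 1*4 = 2 - 4 = -2)
(C(37) + F(25))² = ((27 + 37) - 2)² = (64 - 2)² = 62² = 3844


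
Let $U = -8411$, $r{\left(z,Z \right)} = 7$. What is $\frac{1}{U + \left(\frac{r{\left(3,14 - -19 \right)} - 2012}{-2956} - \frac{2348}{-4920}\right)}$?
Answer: $- \frac{1817940}{15288592679} \approx -0.00011891$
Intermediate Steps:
$\frac{1}{U + \left(\frac{r{\left(3,14 - -19 \right)} - 2012}{-2956} - \frac{2348}{-4920}\right)} = \frac{1}{-8411 - \left(- \frac{587}{1230} - \frac{7 - 2012}{-2956}\right)} = \frac{1}{-8411 - - \frac{2100661}{1817940}} = \frac{1}{-8411 + \left(\frac{2005}{2956} + \frac{587}{1230}\right)} = \frac{1}{-8411 + \frac{2100661}{1817940}} = \frac{1}{- \frac{15288592679}{1817940}} = - \frac{1817940}{15288592679}$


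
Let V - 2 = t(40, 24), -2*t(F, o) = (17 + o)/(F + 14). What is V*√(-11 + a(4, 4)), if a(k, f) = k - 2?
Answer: 175*I/36 ≈ 4.8611*I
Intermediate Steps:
a(k, f) = -2 + k
t(F, o) = -(17 + o)/(2*(14 + F)) (t(F, o) = -(17 + o)/(2*(F + 14)) = -(17 + o)/(2*(14 + F)))
V = 175/108 (V = 2 + (-17 - 1*24)/(2*(14 + 40)) = 2 + (½)*(-17 - 24)/54 = 2 + (½)*(1/54)*(-41) = 2 - 41/108 = 175/108 ≈ 1.6204)
V*√(-11 + a(4, 4)) = 175*√(-11 + (-2 + 4))/108 = 175*√(-11 + 2)/108 = 175*√(-9)/108 = 175*(3*I)/108 = 175*I/36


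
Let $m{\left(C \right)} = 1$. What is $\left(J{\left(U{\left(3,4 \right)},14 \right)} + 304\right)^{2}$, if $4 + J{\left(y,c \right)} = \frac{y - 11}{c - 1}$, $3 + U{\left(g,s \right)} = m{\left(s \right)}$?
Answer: $89401$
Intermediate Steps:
$U{\left(g,s \right)} = -2$ ($U{\left(g,s \right)} = -3 + 1 = -2$)
$J{\left(y,c \right)} = -4 + \frac{-11 + y}{-1 + c}$ ($J{\left(y,c \right)} = -4 + \frac{y - 11}{c - 1} = -4 + \frac{-11 + y}{-1 + c}$)
$\left(J{\left(U{\left(3,4 \right)},14 \right)} + 304\right)^{2} = \left(\frac{-7 - 2 - 56}{-1 + 14} + 304\right)^{2} = \left(\frac{-7 - 2 - 56}{13} + 304\right)^{2} = \left(\frac{1}{13} \left(-65\right) + 304\right)^{2} = \left(-5 + 304\right)^{2} = 299^{2} = 89401$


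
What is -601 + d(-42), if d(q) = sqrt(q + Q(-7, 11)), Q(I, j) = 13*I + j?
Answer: -601 + I*sqrt(122) ≈ -601.0 + 11.045*I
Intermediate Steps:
Q(I, j) = j + 13*I
d(q) = sqrt(-80 + q) (d(q) = sqrt(q + (11 + 13*(-7))) = sqrt(q + (11 - 91)) = sqrt(q - 80) = sqrt(-80 + q))
-601 + d(-42) = -601 + sqrt(-80 - 42) = -601 + sqrt(-122) = -601 + I*sqrt(122)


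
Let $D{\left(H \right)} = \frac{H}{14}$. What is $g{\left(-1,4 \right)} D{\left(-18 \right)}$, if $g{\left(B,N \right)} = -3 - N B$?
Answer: $- \frac{9}{7} \approx -1.2857$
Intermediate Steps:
$g{\left(B,N \right)} = -3 - B N$
$D{\left(H \right)} = \frac{H}{14}$ ($D{\left(H \right)} = H \frac{1}{14} = \frac{H}{14}$)
$g{\left(-1,4 \right)} D{\left(-18 \right)} = \left(-3 - \left(-1\right) 4\right) \frac{1}{14} \left(-18\right) = \left(-3 + 4\right) \left(- \frac{9}{7}\right) = 1 \left(- \frac{9}{7}\right) = - \frac{9}{7}$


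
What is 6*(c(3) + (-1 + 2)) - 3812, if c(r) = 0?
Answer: -3806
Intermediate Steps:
6*(c(3) + (-1 + 2)) - 3812 = 6*(0 + (-1 + 2)) - 3812 = 6*(0 + 1) - 3812 = 6*1 - 3812 = 6 - 3812 = -3806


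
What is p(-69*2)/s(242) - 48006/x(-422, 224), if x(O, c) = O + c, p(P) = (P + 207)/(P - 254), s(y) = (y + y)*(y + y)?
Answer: 22264201275/91828352 ≈ 242.45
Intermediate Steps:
s(y) = 4*y² (s(y) = (2*y)*(2*y) = 4*y²)
p(P) = (207 + P)/(-254 + P)
p(-69*2)/s(242) - 48006/x(-422, 224) = ((207 - 69*2)/(-254 - 69*2))/((4*242²)) - 48006/(-422 + 224) = ((207 - 138)/(-254 - 138))/((4*58564)) - 48006/(-198) = (69/(-392))/234256 - 48006*(-1/198) = -1/392*69*(1/234256) + 2667/11 = -69/392*1/234256 + 2667/11 = -69/91828352 + 2667/11 = 22264201275/91828352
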